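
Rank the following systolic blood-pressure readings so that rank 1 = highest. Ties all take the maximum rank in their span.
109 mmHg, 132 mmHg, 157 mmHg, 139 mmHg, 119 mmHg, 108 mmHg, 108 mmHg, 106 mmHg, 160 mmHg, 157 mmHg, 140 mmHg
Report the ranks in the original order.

8, 6, 3, 5, 7, 10, 10, 11, 1, 3, 4

Sorted (descending): 160, 157, 157, 140, 139, 132, 119, 109, 108, 108, 106
The 2 values of 157 occupy positions 2–3 → each gets rank 3.
The 2 values of 108 occupy positions 9–10 → each gets rank 10.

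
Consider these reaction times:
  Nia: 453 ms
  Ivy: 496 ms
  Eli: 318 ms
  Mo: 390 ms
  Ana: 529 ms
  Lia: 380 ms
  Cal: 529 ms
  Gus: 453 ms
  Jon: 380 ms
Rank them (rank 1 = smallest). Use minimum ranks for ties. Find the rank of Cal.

8

Sorted (ascending): 318, 380, 380, 390, 453, 453, 496, 529, 529
The 2 values of 380 occupy positions 2–3 → each gets rank 2.
The 2 values of 453 occupy positions 5–6 → each gets rank 5.
The 2 values of 529 occupy positions 8–9 → each gets rank 8.
Cal has value 529 ms → rank 8.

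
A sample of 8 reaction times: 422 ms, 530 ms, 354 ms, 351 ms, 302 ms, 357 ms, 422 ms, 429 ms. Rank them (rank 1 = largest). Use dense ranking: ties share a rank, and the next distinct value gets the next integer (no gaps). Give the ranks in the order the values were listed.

3, 1, 5, 6, 7, 4, 3, 2

Sorted (descending): 530, 429, 422, 422, 357, 354, 351, 302
The 2 values of 422 share dense rank 3.
Remaining distinct values take the next consecutive integers.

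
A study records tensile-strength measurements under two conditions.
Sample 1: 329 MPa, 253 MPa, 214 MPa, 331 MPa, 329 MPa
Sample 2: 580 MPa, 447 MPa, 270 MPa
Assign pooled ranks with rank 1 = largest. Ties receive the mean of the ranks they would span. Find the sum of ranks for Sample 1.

27

Sorted (descending): 580, 447, 331, 329, 329, 270, 253, 214
The 2 values of 329 occupy positions 4–5 → average rank (4+5)/2 = 4.5.
Sample 1 values → pooled ranks: 329→4.5, 253→7, 214→8, 331→3, 329→4.5
Rank sum = 4.5 + 7 + 8 + 3 + 4.5 = 27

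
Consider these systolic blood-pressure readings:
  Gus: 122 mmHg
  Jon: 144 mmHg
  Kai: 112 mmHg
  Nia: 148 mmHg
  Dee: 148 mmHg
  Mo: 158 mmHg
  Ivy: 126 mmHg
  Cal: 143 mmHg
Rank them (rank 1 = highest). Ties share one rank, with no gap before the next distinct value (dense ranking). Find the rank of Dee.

2

Sorted (descending): 158, 148, 148, 144, 143, 126, 122, 112
The 2 values of 148 share dense rank 2.
Remaining distinct values take the next consecutive integers.
Dee has value 148 mmHg → rank 2.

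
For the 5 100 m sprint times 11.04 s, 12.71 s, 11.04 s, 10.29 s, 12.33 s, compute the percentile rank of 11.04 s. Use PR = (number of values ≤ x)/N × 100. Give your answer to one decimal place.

N = 5.
Strictly below 11.04: 1. Equal to 11.04: 2.
PR = 3/5 × 100 = 60.0

60.0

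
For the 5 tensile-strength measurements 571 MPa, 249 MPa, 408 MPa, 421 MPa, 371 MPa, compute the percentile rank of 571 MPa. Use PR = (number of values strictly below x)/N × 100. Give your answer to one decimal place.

N = 5.
Strictly below 571: 4. Equal to 571: 1.
PR = 4/5 × 100 = 80.0

80.0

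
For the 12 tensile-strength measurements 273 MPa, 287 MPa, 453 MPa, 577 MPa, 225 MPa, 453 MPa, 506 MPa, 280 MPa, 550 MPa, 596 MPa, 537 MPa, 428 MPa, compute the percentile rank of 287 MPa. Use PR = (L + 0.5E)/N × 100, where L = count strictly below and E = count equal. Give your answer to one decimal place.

29.2

N = 12.
Strictly below 287: 3. Equal to 287: 1.
PR = (3 + 0.5·1)/12 × 100 = 29.2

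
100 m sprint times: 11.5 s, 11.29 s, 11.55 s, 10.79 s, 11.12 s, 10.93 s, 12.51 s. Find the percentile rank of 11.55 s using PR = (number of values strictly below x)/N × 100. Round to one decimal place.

71.4

N = 7.
Strictly below 11.55: 5. Equal to 11.55: 1.
PR = 5/7 × 100 = 71.4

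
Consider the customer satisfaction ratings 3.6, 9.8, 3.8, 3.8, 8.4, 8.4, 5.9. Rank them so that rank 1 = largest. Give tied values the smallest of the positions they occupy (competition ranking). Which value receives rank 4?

5.9

Sorted (descending): 9.8, 8.4, 8.4, 5.9, 3.8, 3.8, 3.6
The 2 values of 8.4 occupy positions 2–3 → each gets rank 2.
The 2 values of 3.8 occupy positions 5–6 → each gets rank 5.
Rank 4 → value 5.9.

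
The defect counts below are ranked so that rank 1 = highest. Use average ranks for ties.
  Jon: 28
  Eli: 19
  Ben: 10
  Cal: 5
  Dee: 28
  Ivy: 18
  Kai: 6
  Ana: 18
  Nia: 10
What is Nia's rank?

6.5

Sorted (descending): 28, 28, 19, 18, 18, 10, 10, 6, 5
The 2 values of 28 occupy positions 1–2 → average rank (1+2)/2 = 1.5.
The 2 values of 18 occupy positions 4–5 → average rank (4+5)/2 = 4.5.
The 2 values of 10 occupy positions 6–7 → average rank (6+7)/2 = 6.5.
Nia has value 10 → rank 6.5.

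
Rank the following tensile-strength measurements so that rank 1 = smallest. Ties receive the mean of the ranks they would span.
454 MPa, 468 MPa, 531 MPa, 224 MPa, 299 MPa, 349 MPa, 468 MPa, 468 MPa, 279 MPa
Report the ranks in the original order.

5, 7, 9, 1, 3, 4, 7, 7, 2

Sorted (ascending): 224, 279, 299, 349, 454, 468, 468, 468, 531
The 3 values of 468 occupy positions 6–8 → average rank 7.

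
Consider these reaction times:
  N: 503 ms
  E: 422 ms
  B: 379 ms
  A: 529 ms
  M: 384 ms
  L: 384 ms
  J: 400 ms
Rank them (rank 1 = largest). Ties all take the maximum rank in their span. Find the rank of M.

Sorted (descending): 529, 503, 422, 400, 384, 384, 379
The 2 values of 384 occupy positions 5–6 → each gets rank 6.
M has value 384 ms → rank 6.

6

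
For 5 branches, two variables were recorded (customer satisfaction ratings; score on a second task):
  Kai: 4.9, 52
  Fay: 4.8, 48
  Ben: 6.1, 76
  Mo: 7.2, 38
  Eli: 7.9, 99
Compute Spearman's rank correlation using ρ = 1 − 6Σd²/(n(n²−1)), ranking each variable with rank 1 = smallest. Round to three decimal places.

Ranks of variable 1: 2, 1, 3, 4, 5
Ranks of variable 2: 3, 2, 4, 1, 5
d = r₁ − r₂: -1, -1, -1, 3, 0
d²: 1, 1, 1, 9, 0; Σd² = 12
ρ = 1 − 6·12/(5·24) = 1 − 72/120 = 0.400

0.400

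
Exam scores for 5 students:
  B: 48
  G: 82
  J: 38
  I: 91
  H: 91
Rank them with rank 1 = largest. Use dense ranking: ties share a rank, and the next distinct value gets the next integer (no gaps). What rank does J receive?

Sorted (descending): 91, 91, 82, 48, 38
The 2 values of 91 share dense rank 1.
Remaining distinct values take the next consecutive integers.
J has value 38 → rank 4.

4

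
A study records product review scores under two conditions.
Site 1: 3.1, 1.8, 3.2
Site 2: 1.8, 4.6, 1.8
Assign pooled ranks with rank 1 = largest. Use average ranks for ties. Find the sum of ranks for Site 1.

10

Sorted (descending): 4.6, 3.2, 3.1, 1.8, 1.8, 1.8
The 3 values of 1.8 occupy positions 4–6 → average rank 5.
Site 1 values → pooled ranks: 3.1→3, 1.8→5, 3.2→2
Rank sum = 3 + 5 + 2 = 10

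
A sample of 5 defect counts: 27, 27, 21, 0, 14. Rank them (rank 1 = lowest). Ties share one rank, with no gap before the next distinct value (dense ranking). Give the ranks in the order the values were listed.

Sorted (ascending): 0, 14, 21, 27, 27
The 2 values of 27 share dense rank 4.
Remaining distinct values take the next consecutive integers.

4, 4, 3, 1, 2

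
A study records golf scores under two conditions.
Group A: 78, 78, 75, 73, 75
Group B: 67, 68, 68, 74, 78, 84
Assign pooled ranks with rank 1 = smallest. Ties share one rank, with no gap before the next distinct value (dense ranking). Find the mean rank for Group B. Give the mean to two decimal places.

3.67

Sorted (ascending): 67, 68, 68, 73, 74, 75, 75, 78, 78, 78, 84
The 2 values of 68 share dense rank 2.
The 2 values of 75 share dense rank 5.
The 3 values of 78 share dense rank 6.
Remaining distinct values take the next consecutive integers.
Group B values → pooled ranks: 67→1, 68→2, 68→2, 74→4, 78→6, 84→7
Mean rank = (1 + 2 + 2 + 4 + 6 + 7) / 6 = 3.67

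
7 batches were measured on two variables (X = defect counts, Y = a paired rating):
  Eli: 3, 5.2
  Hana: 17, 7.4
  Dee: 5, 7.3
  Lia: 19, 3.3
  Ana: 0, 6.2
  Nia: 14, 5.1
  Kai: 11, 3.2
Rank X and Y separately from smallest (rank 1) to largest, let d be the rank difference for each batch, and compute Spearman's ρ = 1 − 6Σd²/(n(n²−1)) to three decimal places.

Ranks of variable 1: 2, 6, 3, 7, 1, 5, 4
Ranks of variable 2: 4, 7, 6, 2, 5, 3, 1
d = r₁ − r₂: -2, -1, -3, 5, -4, 2, 3
d²: 4, 1, 9, 25, 16, 4, 9; Σd² = 68
ρ = 1 − 6·68/(7·48) = 1 − 408/336 = -0.214

-0.214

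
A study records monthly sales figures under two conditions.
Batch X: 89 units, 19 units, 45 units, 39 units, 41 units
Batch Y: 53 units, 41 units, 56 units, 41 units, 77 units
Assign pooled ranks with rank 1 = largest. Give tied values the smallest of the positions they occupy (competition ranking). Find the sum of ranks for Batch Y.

21

Sorted (descending): 89, 77, 56, 53, 45, 41, 41, 41, 39, 19
The 3 values of 41 occupy positions 6–8 → each gets rank 6.
Batch Y values → pooled ranks: 53→4, 41→6, 56→3, 41→6, 77→2
Rank sum = 4 + 6 + 3 + 6 + 2 = 21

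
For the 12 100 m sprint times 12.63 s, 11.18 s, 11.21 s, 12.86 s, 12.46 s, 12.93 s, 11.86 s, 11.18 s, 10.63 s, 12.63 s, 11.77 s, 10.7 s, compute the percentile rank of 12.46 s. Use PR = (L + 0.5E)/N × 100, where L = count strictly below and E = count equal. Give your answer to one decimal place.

N = 12.
Strictly below 12.46: 7. Equal to 12.46: 1.
PR = (7 + 0.5·1)/12 × 100 = 62.5

62.5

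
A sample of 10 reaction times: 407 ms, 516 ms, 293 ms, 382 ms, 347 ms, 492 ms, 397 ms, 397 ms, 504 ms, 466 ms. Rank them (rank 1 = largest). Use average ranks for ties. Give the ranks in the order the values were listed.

5, 1, 10, 8, 9, 3, 6.5, 6.5, 2, 4

Sorted (descending): 516, 504, 492, 466, 407, 397, 397, 382, 347, 293
The 2 values of 397 occupy positions 6–7 → average rank (6+7)/2 = 6.5.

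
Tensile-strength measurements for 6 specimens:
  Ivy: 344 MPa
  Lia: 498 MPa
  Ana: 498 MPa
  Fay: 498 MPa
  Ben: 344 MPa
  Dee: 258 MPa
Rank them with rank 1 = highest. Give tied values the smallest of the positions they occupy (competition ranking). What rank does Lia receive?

Sorted (descending): 498, 498, 498, 344, 344, 258
The 3 values of 498 occupy positions 1–3 → each gets rank 1.
The 2 values of 344 occupy positions 4–5 → each gets rank 4.
Lia has value 498 MPa → rank 1.

1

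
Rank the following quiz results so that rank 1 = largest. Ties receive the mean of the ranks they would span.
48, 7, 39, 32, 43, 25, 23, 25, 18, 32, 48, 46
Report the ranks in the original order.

Sorted (descending): 48, 48, 46, 43, 39, 32, 32, 25, 25, 23, 18, 7
The 2 values of 48 occupy positions 1–2 → average rank (1+2)/2 = 1.5.
The 2 values of 32 occupy positions 6–7 → average rank (6+7)/2 = 6.5.
The 2 values of 25 occupy positions 8–9 → average rank (8+9)/2 = 8.5.

1.5, 12, 5, 6.5, 4, 8.5, 10, 8.5, 11, 6.5, 1.5, 3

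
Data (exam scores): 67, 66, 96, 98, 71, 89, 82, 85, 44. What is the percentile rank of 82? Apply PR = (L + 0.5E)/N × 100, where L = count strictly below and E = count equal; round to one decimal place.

N = 9.
Strictly below 82: 4. Equal to 82: 1.
PR = (4 + 0.5·1)/9 × 100 = 50.0

50.0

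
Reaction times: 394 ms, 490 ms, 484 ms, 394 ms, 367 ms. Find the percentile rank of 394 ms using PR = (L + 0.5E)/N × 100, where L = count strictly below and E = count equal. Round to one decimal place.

40.0

N = 5.
Strictly below 394: 1. Equal to 394: 2.
PR = (1 + 0.5·2)/5 × 100 = 40.0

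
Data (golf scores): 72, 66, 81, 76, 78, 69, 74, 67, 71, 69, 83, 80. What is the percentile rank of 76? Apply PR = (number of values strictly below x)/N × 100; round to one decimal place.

N = 12.
Strictly below 76: 7. Equal to 76: 1.
PR = 7/12 × 100 = 58.3

58.3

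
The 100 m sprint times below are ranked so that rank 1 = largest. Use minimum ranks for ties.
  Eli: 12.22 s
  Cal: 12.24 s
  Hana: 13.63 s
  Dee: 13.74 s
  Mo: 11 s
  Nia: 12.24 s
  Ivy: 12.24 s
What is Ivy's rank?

3

Sorted (descending): 13.74, 13.63, 12.24, 12.24, 12.24, 12.22, 11
The 3 values of 12.24 occupy positions 3–5 → each gets rank 3.
Ivy has value 12.24 s → rank 3.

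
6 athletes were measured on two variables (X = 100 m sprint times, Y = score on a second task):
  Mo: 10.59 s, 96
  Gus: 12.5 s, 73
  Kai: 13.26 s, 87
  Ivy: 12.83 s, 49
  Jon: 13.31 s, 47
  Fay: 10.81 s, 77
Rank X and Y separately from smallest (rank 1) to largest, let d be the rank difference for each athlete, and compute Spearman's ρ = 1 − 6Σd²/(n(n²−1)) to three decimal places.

Ranks of variable 1: 1, 3, 5, 4, 6, 2
Ranks of variable 2: 6, 3, 5, 2, 1, 4
d = r₁ − r₂: -5, 0, 0, 2, 5, -2
d²: 25, 0, 0, 4, 25, 4; Σd² = 58
ρ = 1 − 6·58/(6·35) = 1 − 348/210 = -0.657

-0.657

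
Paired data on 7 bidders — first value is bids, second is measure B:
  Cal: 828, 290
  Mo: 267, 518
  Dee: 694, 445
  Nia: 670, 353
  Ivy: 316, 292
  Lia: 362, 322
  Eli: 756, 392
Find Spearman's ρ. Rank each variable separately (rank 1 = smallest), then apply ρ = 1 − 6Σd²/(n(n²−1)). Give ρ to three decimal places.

Ranks of variable 1: 7, 1, 5, 4, 2, 3, 6
Ranks of variable 2: 1, 7, 6, 4, 2, 3, 5
d = r₁ − r₂: 6, -6, -1, 0, 0, 0, 1
d²: 36, 36, 1, 0, 0, 0, 1; Σd² = 74
ρ = 1 − 6·74/(7·48) = 1 − 444/336 = -0.321

-0.321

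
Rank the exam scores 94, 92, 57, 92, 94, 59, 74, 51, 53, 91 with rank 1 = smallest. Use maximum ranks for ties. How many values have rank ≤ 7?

Sorted (ascending): 51, 53, 57, 59, 74, 91, 92, 92, 94, 94
The 2 values of 92 occupy positions 7–8 → each gets rank 8.
The 2 values of 94 occupy positions 9–10 → each gets rank 10.
Ranks ≤ 7: {1, 2, 3, 4, 5, 6} → 6 values.

6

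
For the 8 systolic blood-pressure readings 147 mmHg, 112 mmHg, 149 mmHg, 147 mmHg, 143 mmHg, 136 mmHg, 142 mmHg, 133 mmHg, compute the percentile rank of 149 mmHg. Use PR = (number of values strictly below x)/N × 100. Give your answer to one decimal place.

87.5

N = 8.
Strictly below 149: 7. Equal to 149: 1.
PR = 7/8 × 100 = 87.5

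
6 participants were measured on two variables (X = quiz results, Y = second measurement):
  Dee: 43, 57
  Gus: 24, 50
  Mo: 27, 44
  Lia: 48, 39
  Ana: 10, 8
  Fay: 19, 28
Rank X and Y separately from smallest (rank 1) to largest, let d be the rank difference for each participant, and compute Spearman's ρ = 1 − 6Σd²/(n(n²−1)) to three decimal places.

Ranks of variable 1: 5, 3, 4, 6, 1, 2
Ranks of variable 2: 6, 5, 4, 3, 1, 2
d = r₁ − r₂: -1, -2, 0, 3, 0, 0
d²: 1, 4, 0, 9, 0, 0; Σd² = 14
ρ = 1 − 6·14/(6·35) = 1 − 84/210 = 0.600

0.600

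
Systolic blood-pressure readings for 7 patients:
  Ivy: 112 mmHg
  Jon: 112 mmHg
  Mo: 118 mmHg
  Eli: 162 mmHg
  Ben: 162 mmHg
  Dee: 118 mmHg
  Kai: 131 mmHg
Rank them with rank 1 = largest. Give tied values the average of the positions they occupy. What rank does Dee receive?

4.5

Sorted (descending): 162, 162, 131, 118, 118, 112, 112
The 2 values of 162 occupy positions 1–2 → average rank (1+2)/2 = 1.5.
The 2 values of 118 occupy positions 4–5 → average rank (4+5)/2 = 4.5.
The 2 values of 112 occupy positions 6–7 → average rank (6+7)/2 = 6.5.
Dee has value 118 mmHg → rank 4.5.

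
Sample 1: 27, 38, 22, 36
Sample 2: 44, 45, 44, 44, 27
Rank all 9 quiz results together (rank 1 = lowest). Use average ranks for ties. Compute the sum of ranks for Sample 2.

Sorted (ascending): 22, 27, 27, 36, 38, 44, 44, 44, 45
The 2 values of 27 occupy positions 2–3 → average rank (2+3)/2 = 2.5.
The 3 values of 44 occupy positions 6–8 → average rank 7.
Sample 2 values → pooled ranks: 44→7, 45→9, 44→7, 44→7, 27→2.5
Rank sum = 7 + 9 + 7 + 7 + 2.5 = 32.5

32.5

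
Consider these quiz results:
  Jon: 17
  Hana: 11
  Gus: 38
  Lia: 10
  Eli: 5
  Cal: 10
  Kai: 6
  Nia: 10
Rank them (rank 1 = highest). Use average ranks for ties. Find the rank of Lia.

5

Sorted (descending): 38, 17, 11, 10, 10, 10, 6, 5
The 3 values of 10 occupy positions 4–6 → average rank 5.
Lia has value 10 → rank 5.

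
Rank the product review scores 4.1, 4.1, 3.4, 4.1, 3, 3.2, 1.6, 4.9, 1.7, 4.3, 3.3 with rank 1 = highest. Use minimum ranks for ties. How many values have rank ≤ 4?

Sorted (descending): 4.9, 4.3, 4.1, 4.1, 4.1, 3.4, 3.3, 3.2, 3, 1.7, 1.6
The 3 values of 4.1 occupy positions 3–5 → each gets rank 3.
Ranks ≤ 4: {1, 2, 3, 3, 3} → 5 values.

5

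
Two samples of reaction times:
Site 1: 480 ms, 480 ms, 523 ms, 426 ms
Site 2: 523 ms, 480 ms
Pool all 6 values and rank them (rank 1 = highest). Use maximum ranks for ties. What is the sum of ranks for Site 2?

7

Sorted (descending): 523, 523, 480, 480, 480, 426
The 2 values of 523 occupy positions 1–2 → each gets rank 2.
The 3 values of 480 occupy positions 3–5 → each gets rank 5.
Site 2 values → pooled ranks: 523→2, 480→5
Rank sum = 2 + 5 = 7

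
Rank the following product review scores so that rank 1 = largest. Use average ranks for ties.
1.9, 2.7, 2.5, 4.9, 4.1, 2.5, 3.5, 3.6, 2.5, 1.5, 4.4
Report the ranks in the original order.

Sorted (descending): 4.9, 4.4, 4.1, 3.6, 3.5, 2.7, 2.5, 2.5, 2.5, 1.9, 1.5
The 3 values of 2.5 occupy positions 7–9 → average rank 8.

10, 6, 8, 1, 3, 8, 5, 4, 8, 11, 2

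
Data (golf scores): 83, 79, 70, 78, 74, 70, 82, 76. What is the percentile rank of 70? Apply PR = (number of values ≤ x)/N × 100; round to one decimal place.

N = 8.
Strictly below 70: 0. Equal to 70: 2.
PR = 2/8 × 100 = 25.0

25.0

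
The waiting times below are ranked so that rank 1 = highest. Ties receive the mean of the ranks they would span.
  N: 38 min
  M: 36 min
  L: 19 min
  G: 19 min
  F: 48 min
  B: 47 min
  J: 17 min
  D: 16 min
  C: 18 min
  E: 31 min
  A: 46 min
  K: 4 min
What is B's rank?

2

Sorted (descending): 48, 47, 46, 38, 36, 31, 19, 19, 18, 17, 16, 4
The 2 values of 19 occupy positions 7–8 → average rank (7+8)/2 = 7.5.
B has value 47 min → rank 2.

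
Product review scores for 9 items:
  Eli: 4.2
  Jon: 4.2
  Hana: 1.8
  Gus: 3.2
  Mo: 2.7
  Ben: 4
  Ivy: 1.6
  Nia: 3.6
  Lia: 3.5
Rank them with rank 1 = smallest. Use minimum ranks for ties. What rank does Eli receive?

Sorted (ascending): 1.6, 1.8, 2.7, 3.2, 3.5, 3.6, 4, 4.2, 4.2
The 2 values of 4.2 occupy positions 8–9 → each gets rank 8.
Eli has value 4.2 → rank 8.

8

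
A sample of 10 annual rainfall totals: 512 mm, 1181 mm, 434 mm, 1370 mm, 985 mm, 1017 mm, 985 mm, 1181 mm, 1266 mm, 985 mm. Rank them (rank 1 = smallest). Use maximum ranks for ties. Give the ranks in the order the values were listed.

Sorted (ascending): 434, 512, 985, 985, 985, 1017, 1181, 1181, 1266, 1370
The 3 values of 985 occupy positions 3–5 → each gets rank 5.
The 2 values of 1181 occupy positions 7–8 → each gets rank 8.

2, 8, 1, 10, 5, 6, 5, 8, 9, 5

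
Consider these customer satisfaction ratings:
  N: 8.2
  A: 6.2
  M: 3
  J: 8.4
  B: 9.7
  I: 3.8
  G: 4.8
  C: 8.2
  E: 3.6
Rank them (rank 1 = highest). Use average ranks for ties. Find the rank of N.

Sorted (descending): 9.7, 8.4, 8.2, 8.2, 6.2, 4.8, 3.8, 3.6, 3
The 2 values of 8.2 occupy positions 3–4 → average rank (3+4)/2 = 3.5.
N has value 8.2 → rank 3.5.

3.5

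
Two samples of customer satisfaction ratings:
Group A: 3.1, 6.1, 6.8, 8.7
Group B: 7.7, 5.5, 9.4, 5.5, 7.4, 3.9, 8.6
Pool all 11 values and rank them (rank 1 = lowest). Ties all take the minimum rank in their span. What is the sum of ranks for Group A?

Sorted (ascending): 3.1, 3.9, 5.5, 5.5, 6.1, 6.8, 7.4, 7.7, 8.6, 8.7, 9.4
The 2 values of 5.5 occupy positions 3–4 → each gets rank 3.
Group A values → pooled ranks: 3.1→1, 6.1→5, 6.8→6, 8.7→10
Rank sum = 1 + 5 + 6 + 10 = 22

22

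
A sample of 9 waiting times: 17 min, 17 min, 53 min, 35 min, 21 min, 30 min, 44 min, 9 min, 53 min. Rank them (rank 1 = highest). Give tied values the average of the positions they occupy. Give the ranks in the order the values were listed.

7.5, 7.5, 1.5, 4, 6, 5, 3, 9, 1.5

Sorted (descending): 53, 53, 44, 35, 30, 21, 17, 17, 9
The 2 values of 53 occupy positions 1–2 → average rank (1+2)/2 = 1.5.
The 2 values of 17 occupy positions 7–8 → average rank (7+8)/2 = 7.5.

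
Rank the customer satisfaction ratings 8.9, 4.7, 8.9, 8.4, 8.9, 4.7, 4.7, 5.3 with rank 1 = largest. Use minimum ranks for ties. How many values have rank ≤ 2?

Sorted (descending): 8.9, 8.9, 8.9, 8.4, 5.3, 4.7, 4.7, 4.7
The 3 values of 8.9 occupy positions 1–3 → each gets rank 1.
The 3 values of 4.7 occupy positions 6–8 → each gets rank 6.
Ranks ≤ 2: {1, 1, 1} → 3 values.

3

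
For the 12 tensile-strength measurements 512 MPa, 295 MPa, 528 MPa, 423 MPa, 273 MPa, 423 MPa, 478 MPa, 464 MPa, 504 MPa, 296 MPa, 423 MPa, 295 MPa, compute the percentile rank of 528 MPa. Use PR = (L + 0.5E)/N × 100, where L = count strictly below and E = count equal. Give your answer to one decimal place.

95.8

N = 12.
Strictly below 528: 11. Equal to 528: 1.
PR = (11 + 0.5·1)/12 × 100 = 95.8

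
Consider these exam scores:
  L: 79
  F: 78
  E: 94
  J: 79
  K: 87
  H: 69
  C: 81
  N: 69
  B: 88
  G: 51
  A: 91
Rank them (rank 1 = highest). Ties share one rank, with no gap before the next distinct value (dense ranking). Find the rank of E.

Sorted (descending): 94, 91, 88, 87, 81, 79, 79, 78, 69, 69, 51
The 2 values of 79 share dense rank 6.
The 2 values of 69 share dense rank 8.
Remaining distinct values take the next consecutive integers.
E has value 94 → rank 1.

1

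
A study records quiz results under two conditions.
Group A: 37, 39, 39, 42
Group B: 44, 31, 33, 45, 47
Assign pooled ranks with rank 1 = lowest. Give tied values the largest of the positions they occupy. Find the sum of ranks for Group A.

Sorted (ascending): 31, 33, 37, 39, 39, 42, 44, 45, 47
The 2 values of 39 occupy positions 4–5 → each gets rank 5.
Group A values → pooled ranks: 37→3, 39→5, 39→5, 42→6
Rank sum = 3 + 5 + 5 + 6 = 19

19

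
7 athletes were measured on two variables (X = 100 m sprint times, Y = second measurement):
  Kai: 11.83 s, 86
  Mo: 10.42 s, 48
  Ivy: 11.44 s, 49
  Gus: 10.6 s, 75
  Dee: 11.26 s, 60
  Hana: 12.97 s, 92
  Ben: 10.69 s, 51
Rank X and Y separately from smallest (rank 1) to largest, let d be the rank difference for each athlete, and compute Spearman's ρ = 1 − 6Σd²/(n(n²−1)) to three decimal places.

0.679

Ranks of variable 1: 6, 1, 5, 2, 4, 7, 3
Ranks of variable 2: 6, 1, 2, 5, 4, 7, 3
d = r₁ − r₂: 0, 0, 3, -3, 0, 0, 0
d²: 0, 0, 9, 9, 0, 0, 0; Σd² = 18
ρ = 1 − 6·18/(7·48) = 1 − 108/336 = 0.679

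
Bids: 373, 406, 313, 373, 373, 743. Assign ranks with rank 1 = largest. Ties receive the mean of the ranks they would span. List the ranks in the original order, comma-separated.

Sorted (descending): 743, 406, 373, 373, 373, 313
The 3 values of 373 occupy positions 3–5 → average rank 4.

4, 2, 6, 4, 4, 1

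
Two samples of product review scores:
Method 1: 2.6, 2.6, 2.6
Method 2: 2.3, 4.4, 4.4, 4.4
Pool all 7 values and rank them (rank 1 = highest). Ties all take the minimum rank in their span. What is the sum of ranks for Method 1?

Sorted (descending): 4.4, 4.4, 4.4, 2.6, 2.6, 2.6, 2.3
The 3 values of 4.4 occupy positions 1–3 → each gets rank 1.
The 3 values of 2.6 occupy positions 4–6 → each gets rank 4.
Method 1 values → pooled ranks: 2.6→4, 2.6→4, 2.6→4
Rank sum = 4 + 4 + 4 = 12

12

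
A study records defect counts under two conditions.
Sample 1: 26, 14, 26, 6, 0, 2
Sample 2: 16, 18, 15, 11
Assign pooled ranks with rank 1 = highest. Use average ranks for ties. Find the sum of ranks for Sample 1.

36

Sorted (descending): 26, 26, 18, 16, 15, 14, 11, 6, 2, 0
The 2 values of 26 occupy positions 1–2 → average rank (1+2)/2 = 1.5.
Sample 1 values → pooled ranks: 26→1.5, 14→6, 26→1.5, 6→8, 0→10, 2→9
Rank sum = 1.5 + 6 + 1.5 + 8 + 10 + 9 = 36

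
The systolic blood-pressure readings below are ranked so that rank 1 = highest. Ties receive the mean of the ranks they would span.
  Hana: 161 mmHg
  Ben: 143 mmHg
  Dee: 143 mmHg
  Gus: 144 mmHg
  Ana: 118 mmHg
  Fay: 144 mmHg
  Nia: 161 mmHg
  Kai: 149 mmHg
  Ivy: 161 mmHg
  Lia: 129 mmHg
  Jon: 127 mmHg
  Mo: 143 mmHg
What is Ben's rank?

Sorted (descending): 161, 161, 161, 149, 144, 144, 143, 143, 143, 129, 127, 118
The 3 values of 161 occupy positions 1–3 → average rank 2.
The 2 values of 144 occupy positions 5–6 → average rank (5+6)/2 = 5.5.
The 3 values of 143 occupy positions 7–9 → average rank 8.
Ben has value 143 mmHg → rank 8.

8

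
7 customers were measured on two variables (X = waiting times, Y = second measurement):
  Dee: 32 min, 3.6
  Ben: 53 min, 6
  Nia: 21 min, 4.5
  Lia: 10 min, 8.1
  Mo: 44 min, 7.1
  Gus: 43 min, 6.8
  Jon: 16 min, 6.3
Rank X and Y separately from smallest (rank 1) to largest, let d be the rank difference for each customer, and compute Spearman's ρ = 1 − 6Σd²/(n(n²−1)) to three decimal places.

-0.179

Ranks of variable 1: 4, 7, 3, 1, 6, 5, 2
Ranks of variable 2: 1, 3, 2, 7, 6, 5, 4
d = r₁ − r₂: 3, 4, 1, -6, 0, 0, -2
d²: 9, 16, 1, 36, 0, 0, 4; Σd² = 66
ρ = 1 − 6·66/(7·48) = 1 − 396/336 = -0.179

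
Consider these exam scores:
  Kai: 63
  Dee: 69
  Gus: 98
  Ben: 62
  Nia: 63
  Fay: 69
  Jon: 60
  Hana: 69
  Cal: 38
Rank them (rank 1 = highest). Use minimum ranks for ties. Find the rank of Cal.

Sorted (descending): 98, 69, 69, 69, 63, 63, 62, 60, 38
The 3 values of 69 occupy positions 2–4 → each gets rank 2.
The 2 values of 63 occupy positions 5–6 → each gets rank 5.
Cal has value 38 → rank 9.

9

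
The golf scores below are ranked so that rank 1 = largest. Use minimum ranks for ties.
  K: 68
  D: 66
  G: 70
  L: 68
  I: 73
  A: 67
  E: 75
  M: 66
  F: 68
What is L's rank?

Sorted (descending): 75, 73, 70, 68, 68, 68, 67, 66, 66
The 3 values of 68 occupy positions 4–6 → each gets rank 4.
The 2 values of 66 occupy positions 8–9 → each gets rank 8.
L has value 68 → rank 4.

4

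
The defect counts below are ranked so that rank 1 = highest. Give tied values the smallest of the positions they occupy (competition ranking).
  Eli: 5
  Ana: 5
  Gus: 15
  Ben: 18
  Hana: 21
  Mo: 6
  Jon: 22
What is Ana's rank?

6

Sorted (descending): 22, 21, 18, 15, 6, 5, 5
The 2 values of 5 occupy positions 6–7 → each gets rank 6.
Ana has value 5 → rank 6.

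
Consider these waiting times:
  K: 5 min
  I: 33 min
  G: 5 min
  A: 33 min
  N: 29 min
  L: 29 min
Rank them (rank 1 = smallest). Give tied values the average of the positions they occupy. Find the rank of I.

Sorted (ascending): 5, 5, 29, 29, 33, 33
The 2 values of 5 occupy positions 1–2 → average rank (1+2)/2 = 1.5.
The 2 values of 29 occupy positions 3–4 → average rank (3+4)/2 = 3.5.
The 2 values of 33 occupy positions 5–6 → average rank (5+6)/2 = 5.5.
I has value 33 min → rank 5.5.

5.5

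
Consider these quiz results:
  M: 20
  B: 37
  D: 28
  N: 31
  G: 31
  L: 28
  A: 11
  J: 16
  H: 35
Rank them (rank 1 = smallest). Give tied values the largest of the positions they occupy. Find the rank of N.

Sorted (ascending): 11, 16, 20, 28, 28, 31, 31, 35, 37
The 2 values of 28 occupy positions 4–5 → each gets rank 5.
The 2 values of 31 occupy positions 6–7 → each gets rank 7.
N has value 31 → rank 7.

7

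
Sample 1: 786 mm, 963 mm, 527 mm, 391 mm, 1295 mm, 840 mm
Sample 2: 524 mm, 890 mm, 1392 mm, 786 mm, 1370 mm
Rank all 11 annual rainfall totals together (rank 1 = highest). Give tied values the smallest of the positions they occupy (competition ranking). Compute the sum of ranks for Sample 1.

Sorted (descending): 1392, 1370, 1295, 963, 890, 840, 786, 786, 527, 524, 391
The 2 values of 786 occupy positions 7–8 → each gets rank 7.
Sample 1 values → pooled ranks: 786→7, 963→4, 527→9, 391→11, 1295→3, 840→6
Rank sum = 7 + 4 + 9 + 11 + 3 + 6 = 40

40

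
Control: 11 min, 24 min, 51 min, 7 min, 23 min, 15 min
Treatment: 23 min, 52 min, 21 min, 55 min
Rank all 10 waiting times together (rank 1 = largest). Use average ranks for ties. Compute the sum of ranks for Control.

Sorted (descending): 55, 52, 51, 24, 23, 23, 21, 15, 11, 7
The 2 values of 23 occupy positions 5–6 → average rank (5+6)/2 = 5.5.
Control values → pooled ranks: 11→9, 24→4, 51→3, 7→10, 23→5.5, 15→8
Rank sum = 9 + 4 + 3 + 10 + 5.5 + 8 = 39.5

39.5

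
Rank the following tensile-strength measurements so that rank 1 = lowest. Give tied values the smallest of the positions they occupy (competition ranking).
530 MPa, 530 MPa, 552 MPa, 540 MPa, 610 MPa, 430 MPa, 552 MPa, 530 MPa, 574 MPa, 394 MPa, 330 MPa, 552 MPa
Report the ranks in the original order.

4, 4, 8, 7, 12, 3, 8, 4, 11, 2, 1, 8

Sorted (ascending): 330, 394, 430, 530, 530, 530, 540, 552, 552, 552, 574, 610
The 3 values of 530 occupy positions 4–6 → each gets rank 4.
The 3 values of 552 occupy positions 8–10 → each gets rank 8.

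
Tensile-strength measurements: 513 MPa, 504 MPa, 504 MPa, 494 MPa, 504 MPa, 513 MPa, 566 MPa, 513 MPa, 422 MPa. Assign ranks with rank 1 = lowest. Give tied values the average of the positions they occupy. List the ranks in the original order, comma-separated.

7, 4, 4, 2, 4, 7, 9, 7, 1

Sorted (ascending): 422, 494, 504, 504, 504, 513, 513, 513, 566
The 3 values of 504 occupy positions 3–5 → average rank 4.
The 3 values of 513 occupy positions 6–8 → average rank 7.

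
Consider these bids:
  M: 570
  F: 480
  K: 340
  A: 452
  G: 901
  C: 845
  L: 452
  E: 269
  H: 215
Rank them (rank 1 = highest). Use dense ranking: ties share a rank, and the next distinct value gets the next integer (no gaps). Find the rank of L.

5

Sorted (descending): 901, 845, 570, 480, 452, 452, 340, 269, 215
The 2 values of 452 share dense rank 5.
Remaining distinct values take the next consecutive integers.
L has value 452 → rank 5.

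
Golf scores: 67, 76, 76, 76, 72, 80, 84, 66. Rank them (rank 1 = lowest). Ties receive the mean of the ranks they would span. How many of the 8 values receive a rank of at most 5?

Sorted (ascending): 66, 67, 72, 76, 76, 76, 80, 84
The 3 values of 76 occupy positions 4–6 → average rank 5.
Ranks ≤ 5: {1, 2, 3, 5, 5, 5} → 6 values.

6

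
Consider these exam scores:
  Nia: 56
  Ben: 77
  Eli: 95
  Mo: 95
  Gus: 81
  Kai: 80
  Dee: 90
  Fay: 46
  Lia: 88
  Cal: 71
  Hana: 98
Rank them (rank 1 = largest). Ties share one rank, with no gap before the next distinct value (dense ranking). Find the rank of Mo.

Sorted (descending): 98, 95, 95, 90, 88, 81, 80, 77, 71, 56, 46
The 2 values of 95 share dense rank 2.
Remaining distinct values take the next consecutive integers.
Mo has value 95 → rank 2.

2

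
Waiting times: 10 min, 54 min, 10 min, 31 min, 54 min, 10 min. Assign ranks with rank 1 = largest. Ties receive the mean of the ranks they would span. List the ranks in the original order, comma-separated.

5, 1.5, 5, 3, 1.5, 5

Sorted (descending): 54, 54, 31, 10, 10, 10
The 2 values of 54 occupy positions 1–2 → average rank (1+2)/2 = 1.5.
The 3 values of 10 occupy positions 4–6 → average rank 5.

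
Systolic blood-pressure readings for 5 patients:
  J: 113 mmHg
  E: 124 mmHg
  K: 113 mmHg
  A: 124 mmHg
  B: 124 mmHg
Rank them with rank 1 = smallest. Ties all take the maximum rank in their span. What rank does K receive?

2

Sorted (ascending): 113, 113, 124, 124, 124
The 2 values of 113 occupy positions 1–2 → each gets rank 2.
The 3 values of 124 occupy positions 3–5 → each gets rank 5.
K has value 113 mmHg → rank 2.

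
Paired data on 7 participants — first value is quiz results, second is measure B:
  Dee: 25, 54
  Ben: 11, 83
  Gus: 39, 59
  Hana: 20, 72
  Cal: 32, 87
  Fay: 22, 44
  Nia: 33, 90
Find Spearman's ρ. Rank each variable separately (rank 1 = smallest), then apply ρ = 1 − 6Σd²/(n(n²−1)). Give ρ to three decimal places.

Ranks of variable 1: 4, 1, 7, 2, 5, 3, 6
Ranks of variable 2: 2, 5, 3, 4, 6, 1, 7
d = r₁ − r₂: 2, -4, 4, -2, -1, 2, -1
d²: 4, 16, 16, 4, 1, 4, 1; Σd² = 46
ρ = 1 − 6·46/(7·48) = 1 − 276/336 = 0.179

0.179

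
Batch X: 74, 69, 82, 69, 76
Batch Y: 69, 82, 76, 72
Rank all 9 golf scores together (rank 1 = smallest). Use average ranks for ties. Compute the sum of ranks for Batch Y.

21

Sorted (ascending): 69, 69, 69, 72, 74, 76, 76, 82, 82
The 3 values of 69 occupy positions 1–3 → average rank 2.
The 2 values of 76 occupy positions 6–7 → average rank (6+7)/2 = 6.5.
The 2 values of 82 occupy positions 8–9 → average rank (8+9)/2 = 8.5.
Batch Y values → pooled ranks: 69→2, 82→8.5, 76→6.5, 72→4
Rank sum = 2 + 8.5 + 6.5 + 4 = 21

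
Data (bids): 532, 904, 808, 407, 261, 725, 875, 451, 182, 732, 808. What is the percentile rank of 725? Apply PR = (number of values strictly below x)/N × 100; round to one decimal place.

45.5

N = 11.
Strictly below 725: 5. Equal to 725: 1.
PR = 5/11 × 100 = 45.5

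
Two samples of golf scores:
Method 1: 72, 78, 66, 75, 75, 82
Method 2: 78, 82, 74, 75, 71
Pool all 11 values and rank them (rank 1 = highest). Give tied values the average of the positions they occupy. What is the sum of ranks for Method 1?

37

Sorted (descending): 82, 82, 78, 78, 75, 75, 75, 74, 72, 71, 66
The 2 values of 82 occupy positions 1–2 → average rank (1+2)/2 = 1.5.
The 2 values of 78 occupy positions 3–4 → average rank (3+4)/2 = 3.5.
The 3 values of 75 occupy positions 5–7 → average rank 6.
Method 1 values → pooled ranks: 72→9, 78→3.5, 66→11, 75→6, 75→6, 82→1.5
Rank sum = 9 + 3.5 + 11 + 6 + 6 + 1.5 = 37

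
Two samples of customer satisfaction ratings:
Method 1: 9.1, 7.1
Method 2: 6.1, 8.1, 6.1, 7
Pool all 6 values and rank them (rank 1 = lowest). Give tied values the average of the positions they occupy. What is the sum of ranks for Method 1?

10

Sorted (ascending): 6.1, 6.1, 7, 7.1, 8.1, 9.1
The 2 values of 6.1 occupy positions 1–2 → average rank (1+2)/2 = 1.5.
Method 1 values → pooled ranks: 9.1→6, 7.1→4
Rank sum = 6 + 4 = 10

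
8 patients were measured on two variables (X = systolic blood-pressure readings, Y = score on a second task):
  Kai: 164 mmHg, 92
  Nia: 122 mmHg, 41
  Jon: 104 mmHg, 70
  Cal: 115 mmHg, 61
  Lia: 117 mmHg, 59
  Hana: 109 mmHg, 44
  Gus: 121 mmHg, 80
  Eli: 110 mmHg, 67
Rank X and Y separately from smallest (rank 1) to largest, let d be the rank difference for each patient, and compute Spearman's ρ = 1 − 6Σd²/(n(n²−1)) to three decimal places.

0.167

Ranks of variable 1: 8, 7, 1, 4, 5, 2, 6, 3
Ranks of variable 2: 8, 1, 6, 4, 3, 2, 7, 5
d = r₁ − r₂: 0, 6, -5, 0, 2, 0, -1, -2
d²: 0, 36, 25, 0, 4, 0, 1, 4; Σd² = 70
ρ = 1 − 6·70/(8·63) = 1 − 420/504 = 0.167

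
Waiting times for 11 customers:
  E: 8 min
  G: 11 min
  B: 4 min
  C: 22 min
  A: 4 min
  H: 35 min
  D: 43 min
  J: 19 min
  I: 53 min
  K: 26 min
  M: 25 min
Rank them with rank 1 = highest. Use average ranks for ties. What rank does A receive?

10.5

Sorted (descending): 53, 43, 35, 26, 25, 22, 19, 11, 8, 4, 4
The 2 values of 4 occupy positions 10–11 → average rank (10+11)/2 = 10.5.
A has value 4 min → rank 10.5.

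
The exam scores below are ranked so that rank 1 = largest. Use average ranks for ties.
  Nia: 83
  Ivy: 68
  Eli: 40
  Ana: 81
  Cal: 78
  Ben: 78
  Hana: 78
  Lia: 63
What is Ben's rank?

4

Sorted (descending): 83, 81, 78, 78, 78, 68, 63, 40
The 3 values of 78 occupy positions 3–5 → average rank 4.
Ben has value 78 → rank 4.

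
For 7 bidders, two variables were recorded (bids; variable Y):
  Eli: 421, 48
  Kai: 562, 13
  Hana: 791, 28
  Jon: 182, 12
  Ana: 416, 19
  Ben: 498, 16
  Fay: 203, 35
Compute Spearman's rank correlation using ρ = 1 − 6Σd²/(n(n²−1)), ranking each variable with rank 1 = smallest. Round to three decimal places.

Ranks of variable 1: 4, 6, 7, 1, 3, 5, 2
Ranks of variable 2: 7, 2, 5, 1, 4, 3, 6
d = r₁ − r₂: -3, 4, 2, 0, -1, 2, -4
d²: 9, 16, 4, 0, 1, 4, 16; Σd² = 50
ρ = 1 − 6·50/(7·48) = 1 − 300/336 = 0.107

0.107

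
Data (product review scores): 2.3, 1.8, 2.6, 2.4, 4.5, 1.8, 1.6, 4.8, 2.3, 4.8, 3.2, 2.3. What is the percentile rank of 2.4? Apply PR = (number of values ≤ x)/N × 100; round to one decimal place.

58.3

N = 12.
Strictly below 2.4: 6. Equal to 2.4: 1.
PR = 7/12 × 100 = 58.3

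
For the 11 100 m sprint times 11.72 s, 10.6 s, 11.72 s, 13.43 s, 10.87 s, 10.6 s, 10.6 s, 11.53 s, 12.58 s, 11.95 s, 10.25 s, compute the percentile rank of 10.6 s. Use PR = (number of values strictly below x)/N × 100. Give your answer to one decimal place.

N = 11.
Strictly below 10.6: 1. Equal to 10.6: 3.
PR = 1/11 × 100 = 9.1

9.1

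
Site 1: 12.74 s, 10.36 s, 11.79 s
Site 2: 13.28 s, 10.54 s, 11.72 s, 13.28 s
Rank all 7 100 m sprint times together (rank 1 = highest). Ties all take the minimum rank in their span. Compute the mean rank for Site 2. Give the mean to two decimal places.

3.25

Sorted (descending): 13.28, 13.28, 12.74, 11.79, 11.72, 10.54, 10.36
The 2 values of 13.28 occupy positions 1–2 → each gets rank 1.
Site 2 values → pooled ranks: 13.28→1, 10.54→6, 11.72→5, 13.28→1
Mean rank = (1 + 6 + 5 + 1) / 4 = 3.25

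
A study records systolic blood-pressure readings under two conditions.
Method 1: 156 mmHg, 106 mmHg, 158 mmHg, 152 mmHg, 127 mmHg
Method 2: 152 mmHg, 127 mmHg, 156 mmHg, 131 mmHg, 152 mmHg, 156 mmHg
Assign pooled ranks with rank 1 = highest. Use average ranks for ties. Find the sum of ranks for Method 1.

30.5

Sorted (descending): 158, 156, 156, 156, 152, 152, 152, 131, 127, 127, 106
The 3 values of 156 occupy positions 2–4 → average rank 3.
The 3 values of 152 occupy positions 5–7 → average rank 6.
The 2 values of 127 occupy positions 9–10 → average rank (9+10)/2 = 9.5.
Method 1 values → pooled ranks: 156→3, 106→11, 158→1, 152→6, 127→9.5
Rank sum = 3 + 11 + 1 + 6 + 9.5 = 30.5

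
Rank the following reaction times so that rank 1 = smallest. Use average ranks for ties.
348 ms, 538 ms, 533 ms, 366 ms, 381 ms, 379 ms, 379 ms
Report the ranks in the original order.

Sorted (ascending): 348, 366, 379, 379, 381, 533, 538
The 2 values of 379 occupy positions 3–4 → average rank (3+4)/2 = 3.5.

1, 7, 6, 2, 5, 3.5, 3.5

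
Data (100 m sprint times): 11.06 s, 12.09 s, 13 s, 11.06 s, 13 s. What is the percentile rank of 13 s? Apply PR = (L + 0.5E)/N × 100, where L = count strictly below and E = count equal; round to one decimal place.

N = 5.
Strictly below 13: 3. Equal to 13: 2.
PR = (3 + 0.5·2)/5 × 100 = 80.0

80.0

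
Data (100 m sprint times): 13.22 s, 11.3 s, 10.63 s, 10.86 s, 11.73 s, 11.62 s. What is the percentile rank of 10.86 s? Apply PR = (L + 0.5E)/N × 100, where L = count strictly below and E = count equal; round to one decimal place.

25.0

N = 6.
Strictly below 10.86: 1. Equal to 10.86: 1.
PR = (1 + 0.5·1)/6 × 100 = 25.0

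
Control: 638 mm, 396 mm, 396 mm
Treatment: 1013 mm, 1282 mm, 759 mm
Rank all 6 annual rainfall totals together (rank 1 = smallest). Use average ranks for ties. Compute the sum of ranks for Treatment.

Sorted (ascending): 396, 396, 638, 759, 1013, 1282
The 2 values of 396 occupy positions 1–2 → average rank (1+2)/2 = 1.5.
Treatment values → pooled ranks: 1013→5, 1282→6, 759→4
Rank sum = 5 + 6 + 4 = 15

15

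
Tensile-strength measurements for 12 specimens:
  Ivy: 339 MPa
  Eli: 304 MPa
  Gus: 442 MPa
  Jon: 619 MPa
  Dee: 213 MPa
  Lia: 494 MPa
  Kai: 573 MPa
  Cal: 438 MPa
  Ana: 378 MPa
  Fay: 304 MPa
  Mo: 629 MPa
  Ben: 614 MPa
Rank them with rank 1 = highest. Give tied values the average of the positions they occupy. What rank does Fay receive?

Sorted (descending): 629, 619, 614, 573, 494, 442, 438, 378, 339, 304, 304, 213
The 2 values of 304 occupy positions 10–11 → average rank (10+11)/2 = 10.5.
Fay has value 304 MPa → rank 10.5.

10.5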